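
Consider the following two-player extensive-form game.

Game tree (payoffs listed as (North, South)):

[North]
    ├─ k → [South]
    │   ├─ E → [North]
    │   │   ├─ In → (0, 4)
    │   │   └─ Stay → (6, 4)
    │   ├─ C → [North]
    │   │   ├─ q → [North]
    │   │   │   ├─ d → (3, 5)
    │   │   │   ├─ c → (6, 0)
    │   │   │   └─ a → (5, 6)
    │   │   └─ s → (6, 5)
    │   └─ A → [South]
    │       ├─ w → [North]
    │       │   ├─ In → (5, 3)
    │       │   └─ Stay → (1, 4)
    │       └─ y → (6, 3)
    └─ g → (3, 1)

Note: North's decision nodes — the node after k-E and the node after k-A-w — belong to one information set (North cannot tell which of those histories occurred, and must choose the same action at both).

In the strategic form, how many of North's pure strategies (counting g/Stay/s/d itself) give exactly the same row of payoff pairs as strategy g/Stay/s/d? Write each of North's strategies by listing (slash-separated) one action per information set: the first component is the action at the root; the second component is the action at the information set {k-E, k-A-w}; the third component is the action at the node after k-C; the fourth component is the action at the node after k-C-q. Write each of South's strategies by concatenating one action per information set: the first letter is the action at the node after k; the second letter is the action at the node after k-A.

12

Row for g/Stay/s/d (columns Ew, Ey, Cw, Cy, Aw, Ay): (3,1) (3,1) (3,1) (3,1) (3,1) (3,1).
Under g/Stay/s/d, North's choice at the information set {k-E, k-A-w} and at the node after k-C and at the node after k-C-q can never be reached regardless of what South does, so varying those choices leaves every outcome unchanged.
Holding the reachable choices fixed and varying the unreachable ones freely already gives 2 × 2 × 3 = 12 equivalent strategies.
No other strategy reproduces this row, so those 12 are the full class: g/In/q/d, g/In/q/c, g/In/q/a, g/In/s/d, g/In/s/c, g/In/s/a, g/Stay/q/d, g/Stay/q/c, g/Stay/q/a, g/Stay/s/d, g/Stay/s/c, g/Stay/s/a.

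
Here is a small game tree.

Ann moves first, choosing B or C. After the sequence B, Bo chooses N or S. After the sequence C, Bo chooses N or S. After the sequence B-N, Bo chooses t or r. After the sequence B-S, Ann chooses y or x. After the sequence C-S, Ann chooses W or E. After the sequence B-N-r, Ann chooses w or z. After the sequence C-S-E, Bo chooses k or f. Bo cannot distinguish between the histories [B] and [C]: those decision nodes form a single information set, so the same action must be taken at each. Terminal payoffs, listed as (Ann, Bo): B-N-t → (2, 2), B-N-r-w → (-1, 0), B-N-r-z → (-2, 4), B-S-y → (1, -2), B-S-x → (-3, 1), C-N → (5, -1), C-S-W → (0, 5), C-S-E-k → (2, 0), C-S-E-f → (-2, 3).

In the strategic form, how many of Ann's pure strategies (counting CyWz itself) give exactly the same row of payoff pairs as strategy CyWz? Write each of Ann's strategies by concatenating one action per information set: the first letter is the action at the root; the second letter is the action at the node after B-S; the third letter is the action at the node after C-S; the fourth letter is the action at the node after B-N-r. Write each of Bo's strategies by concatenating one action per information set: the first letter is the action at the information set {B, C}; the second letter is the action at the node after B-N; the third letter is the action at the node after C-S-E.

4

Row for CyWz (columns Ntk, Ntf, Nrk, Nrf, Stk, Stf, Srk, Srf): (5,-1) (5,-1) (5,-1) (5,-1) (0,5) (0,5) (0,5) (0,5).
Under CyWz, Ann's choice at the node after B-S and at the node after B-N-r can never be reached regardless of what Bo does, so varying those choices leaves every outcome unchanged.
Holding the reachable choices fixed and varying the unreachable ones freely already gives 2 × 2 = 4 equivalent strategies.
No other strategy reproduces this row, so those 4 are the full class: CyWw, CyWz, CxWw, CxWz.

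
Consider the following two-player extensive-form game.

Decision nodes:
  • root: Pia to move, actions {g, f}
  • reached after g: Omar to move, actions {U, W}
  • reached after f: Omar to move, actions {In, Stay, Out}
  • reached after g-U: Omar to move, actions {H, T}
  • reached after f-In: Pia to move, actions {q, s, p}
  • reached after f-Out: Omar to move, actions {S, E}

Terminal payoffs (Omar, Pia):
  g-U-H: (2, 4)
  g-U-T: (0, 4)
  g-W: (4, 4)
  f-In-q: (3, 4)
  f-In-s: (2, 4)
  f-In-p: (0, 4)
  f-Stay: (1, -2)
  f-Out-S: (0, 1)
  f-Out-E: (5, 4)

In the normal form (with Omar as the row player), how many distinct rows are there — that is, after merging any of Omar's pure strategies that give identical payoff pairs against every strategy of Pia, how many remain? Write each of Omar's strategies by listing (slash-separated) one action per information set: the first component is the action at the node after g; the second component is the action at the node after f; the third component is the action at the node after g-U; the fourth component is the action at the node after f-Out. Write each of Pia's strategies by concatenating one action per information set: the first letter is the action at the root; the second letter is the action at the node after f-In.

Omar has 24 pure strategies: U/In/H/S, U/In/H/E, U/In/T/S, U/In/T/E, U/Stay/H/S, U/Stay/H/E, U/Stay/T/S, U/Stay/T/E, U/Out/H/S, U/Out/H/E, U/Out/T/S, U/Out/T/E, W/In/H/S, W/In/H/E, W/In/T/S, W/In/T/E, W/Stay/H/S, W/Stay/H/E, W/Stay/T/S, W/Stay/T/E, W/Out/H/S, W/Out/H/E, W/Out/T/S, W/Out/T/E. Columns: gq, gs, gp, fq, fs, fp.
{U/In/H/S, U/In/H/E} → row (2,4) (2,4) (2,4) (3,4) (2,4) (0,4)
{U/In/T/S, U/In/T/E} → row (0,4) (0,4) (0,4) (3,4) (2,4) (0,4)
{U/Stay/H/S, U/Stay/H/E} → row (2,4) (2,4) (2,4) (1,-2) (1,-2) (1,-2)
{U/Stay/T/S, U/Stay/T/E} → row (0,4) (0,4) (0,4) (1,-2) (1,-2) (1,-2)
{U/Out/H/S} → row (2,4) (2,4) (2,4) (0,1) (0,1) (0,1)
{U/Out/H/E} → row (2,4) (2,4) (2,4) (5,4) (5,4) (5,4)
{U/Out/T/S} → row (0,4) (0,4) (0,4) (0,1) (0,1) (0,1)
{U/Out/T/E} → row (0,4) (0,4) (0,4) (5,4) (5,4) (5,4)
{W/In/H/S, W/In/H/E, W/In/T/S, W/In/T/E} → row (4,4) (4,4) (4,4) (3,4) (2,4) (0,4)
{W/Stay/H/S, W/Stay/H/E, W/Stay/T/S, W/Stay/T/E} → row (4,4) (4,4) (4,4) (1,-2) (1,-2) (1,-2)
{W/Out/H/S, W/Out/T/S} → row (4,4) (4,4) (4,4) (0,1) (0,1) (0,1)
{W/Out/H/E, W/Out/T/E} → row (4,4) (4,4) (4,4) (5,4) (5,4) (5,4)
That's 12 distinct rows out of 24 strategies.

12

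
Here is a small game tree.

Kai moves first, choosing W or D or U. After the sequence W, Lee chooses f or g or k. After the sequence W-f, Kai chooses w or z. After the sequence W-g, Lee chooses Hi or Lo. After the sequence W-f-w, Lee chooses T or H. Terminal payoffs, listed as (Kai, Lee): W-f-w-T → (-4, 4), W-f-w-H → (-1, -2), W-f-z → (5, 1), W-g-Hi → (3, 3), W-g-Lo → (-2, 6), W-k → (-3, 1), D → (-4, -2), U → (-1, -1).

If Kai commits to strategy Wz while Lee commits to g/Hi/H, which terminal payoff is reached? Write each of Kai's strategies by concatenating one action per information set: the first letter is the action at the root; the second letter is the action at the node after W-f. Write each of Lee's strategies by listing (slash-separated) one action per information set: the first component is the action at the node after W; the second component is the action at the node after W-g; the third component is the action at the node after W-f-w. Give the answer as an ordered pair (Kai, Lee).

(3, 3)

Trace the play path from the root:
  Kai plays W
  Lee plays g at [W]
  Lee plays Hi at [W-g]
→ terminal payoff (3, 3).
(Kai's choice at the node after W-f is never reached on this path, so it doesn't affect the outcome.)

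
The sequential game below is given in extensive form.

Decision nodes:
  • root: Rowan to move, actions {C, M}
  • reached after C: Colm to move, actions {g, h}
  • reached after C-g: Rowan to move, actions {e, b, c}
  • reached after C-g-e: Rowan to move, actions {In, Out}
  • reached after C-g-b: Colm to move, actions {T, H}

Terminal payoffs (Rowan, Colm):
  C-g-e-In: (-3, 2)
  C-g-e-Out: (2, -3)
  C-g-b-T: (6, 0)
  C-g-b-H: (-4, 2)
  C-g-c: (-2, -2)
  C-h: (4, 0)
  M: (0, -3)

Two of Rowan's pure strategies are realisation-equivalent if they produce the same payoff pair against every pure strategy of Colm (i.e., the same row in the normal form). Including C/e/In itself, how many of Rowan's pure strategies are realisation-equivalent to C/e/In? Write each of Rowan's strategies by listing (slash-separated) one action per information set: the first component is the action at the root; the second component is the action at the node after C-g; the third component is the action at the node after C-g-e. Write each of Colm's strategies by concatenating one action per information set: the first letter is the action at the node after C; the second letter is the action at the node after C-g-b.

Row for C/e/In (columns gT, gH, hT, hH): (-3,2) (-3,2) (4,0) (4,0).
Every one of Rowan's information sets is on the play path for some reply by Colm when Rowan follows C/e/In.
Changing the action at any of them therefore changes at least one column, so only C/e/In itself gives this row.

1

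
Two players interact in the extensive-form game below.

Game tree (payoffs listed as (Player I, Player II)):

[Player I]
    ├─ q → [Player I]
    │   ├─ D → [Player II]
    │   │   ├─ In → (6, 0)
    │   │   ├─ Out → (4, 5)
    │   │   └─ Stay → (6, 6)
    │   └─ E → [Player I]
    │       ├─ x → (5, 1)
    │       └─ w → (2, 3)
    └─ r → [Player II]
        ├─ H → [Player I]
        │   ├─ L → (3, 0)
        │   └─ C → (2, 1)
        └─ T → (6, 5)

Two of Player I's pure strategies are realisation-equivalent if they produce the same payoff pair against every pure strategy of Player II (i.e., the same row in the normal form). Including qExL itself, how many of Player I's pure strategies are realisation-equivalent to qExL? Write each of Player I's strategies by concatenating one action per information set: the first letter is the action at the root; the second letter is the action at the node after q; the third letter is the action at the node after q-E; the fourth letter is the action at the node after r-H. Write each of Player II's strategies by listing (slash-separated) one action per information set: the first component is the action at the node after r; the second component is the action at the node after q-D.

Row for qExL (columns H/In, H/Out, H/Stay, T/In, T/Out, T/Stay): (5,1) (5,1) (5,1) (5,1) (5,1) (5,1).
Under qExL, Player I's choice at the node after r-H can never be reached regardless of what Player II does, so varying those choices leaves every outcome unchanged.
Holding the reachable choices fixed and varying the unreachable one freely already gives 2 equivalent strategies.
No other strategy reproduces this row, so those 2 are the full class: qExL, qExC.

2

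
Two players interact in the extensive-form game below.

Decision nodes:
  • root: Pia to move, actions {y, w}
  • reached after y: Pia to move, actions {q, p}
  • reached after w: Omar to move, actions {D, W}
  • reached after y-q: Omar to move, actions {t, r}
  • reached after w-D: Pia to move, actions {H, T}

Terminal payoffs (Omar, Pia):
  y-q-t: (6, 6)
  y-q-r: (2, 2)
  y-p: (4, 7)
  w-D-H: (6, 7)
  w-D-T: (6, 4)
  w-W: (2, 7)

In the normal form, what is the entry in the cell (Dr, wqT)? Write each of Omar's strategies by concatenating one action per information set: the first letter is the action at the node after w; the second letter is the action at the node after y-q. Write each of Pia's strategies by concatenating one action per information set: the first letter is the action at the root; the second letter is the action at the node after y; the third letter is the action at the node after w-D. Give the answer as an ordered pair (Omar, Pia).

Trace the play path from the root:
  Pia plays w
  Omar plays D at [w]
  Pia plays T at [w-D]
→ terminal payoff (6, 4).
(Omar's choice at the node after y-q is never reached on this path, so it doesn't affect the outcome.)

(6, 4)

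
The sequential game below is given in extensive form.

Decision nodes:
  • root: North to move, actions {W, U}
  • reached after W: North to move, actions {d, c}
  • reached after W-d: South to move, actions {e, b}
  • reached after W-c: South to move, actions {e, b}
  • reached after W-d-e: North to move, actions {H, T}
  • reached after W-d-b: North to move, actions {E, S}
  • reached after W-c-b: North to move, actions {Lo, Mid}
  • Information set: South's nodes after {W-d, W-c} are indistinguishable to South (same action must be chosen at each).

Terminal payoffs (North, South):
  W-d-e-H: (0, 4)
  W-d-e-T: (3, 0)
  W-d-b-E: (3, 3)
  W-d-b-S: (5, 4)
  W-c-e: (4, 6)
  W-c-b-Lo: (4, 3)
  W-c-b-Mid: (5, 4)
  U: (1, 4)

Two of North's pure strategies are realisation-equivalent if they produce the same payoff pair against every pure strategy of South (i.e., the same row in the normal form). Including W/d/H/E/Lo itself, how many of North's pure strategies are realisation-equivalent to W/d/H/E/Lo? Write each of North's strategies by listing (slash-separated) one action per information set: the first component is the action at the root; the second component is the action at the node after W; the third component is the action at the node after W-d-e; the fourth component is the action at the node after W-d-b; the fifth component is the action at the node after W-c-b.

2

Row for W/d/H/E/Lo (columns e, b): (0,4) (3,3).
Under W/d/H/E/Lo, North's choice at the node after W-c-b can never be reached regardless of what South does, so varying those choices leaves every outcome unchanged.
Holding the reachable choices fixed and varying the unreachable one freely already gives 2 equivalent strategies.
No other strategy reproduces this row, so those 2 are the full class: W/d/H/E/Lo, W/d/H/E/Mid.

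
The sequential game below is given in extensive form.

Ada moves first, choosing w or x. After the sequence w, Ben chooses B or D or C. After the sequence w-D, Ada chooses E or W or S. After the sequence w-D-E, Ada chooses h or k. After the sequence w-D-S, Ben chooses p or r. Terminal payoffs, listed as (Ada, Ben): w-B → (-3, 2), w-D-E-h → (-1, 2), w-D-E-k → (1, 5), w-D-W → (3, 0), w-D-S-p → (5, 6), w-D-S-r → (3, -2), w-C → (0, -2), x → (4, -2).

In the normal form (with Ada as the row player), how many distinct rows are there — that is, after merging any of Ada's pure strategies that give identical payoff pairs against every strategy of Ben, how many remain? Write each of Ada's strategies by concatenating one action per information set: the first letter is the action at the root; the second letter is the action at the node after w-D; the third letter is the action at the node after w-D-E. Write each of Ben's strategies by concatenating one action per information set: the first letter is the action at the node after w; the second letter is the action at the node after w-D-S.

5

Ada has 12 pure strategies: wEh, wEk, wWh, wWk, wSh, wSk, xEh, xEk, xWh, xWk, xSh, xSk. Columns: Bp, Br, Dp, Dr, Cp, Cr.
{wEh} → row (-3,2) (-3,2) (-1,2) (-1,2) (0,-2) (0,-2)
{wEk} → row (-3,2) (-3,2) (1,5) (1,5) (0,-2) (0,-2)
{wWh, wWk} → row (-3,2) (-3,2) (3,0) (3,0) (0,-2) (0,-2)
{wSh, wSk} → row (-3,2) (-3,2) (5,6) (3,-2) (0,-2) (0,-2)
{xEh, xEk, xWh, xWk, xSh, xSk} → row (4,-2) (4,-2) (4,-2) (4,-2) (4,-2) (4,-2)
That's 5 distinct rows out of 12 strategies.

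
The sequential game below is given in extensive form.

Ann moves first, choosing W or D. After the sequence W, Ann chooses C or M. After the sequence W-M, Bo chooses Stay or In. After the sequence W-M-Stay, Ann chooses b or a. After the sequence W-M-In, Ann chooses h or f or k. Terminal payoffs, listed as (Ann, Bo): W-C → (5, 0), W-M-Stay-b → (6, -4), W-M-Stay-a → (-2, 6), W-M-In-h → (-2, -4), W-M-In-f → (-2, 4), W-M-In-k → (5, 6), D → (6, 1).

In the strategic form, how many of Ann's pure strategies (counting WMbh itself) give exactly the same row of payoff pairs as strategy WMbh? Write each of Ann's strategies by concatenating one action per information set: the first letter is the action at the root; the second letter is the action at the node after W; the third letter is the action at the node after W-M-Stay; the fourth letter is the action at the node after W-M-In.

1

Row for WMbh (columns Stay, In): (6,-4) (-2,-4).
Every one of Ann's information sets is on the play path for some reply by Bo when Ann follows WMbh.
Changing the action at any of them therefore changes at least one column, so only WMbh itself gives this row.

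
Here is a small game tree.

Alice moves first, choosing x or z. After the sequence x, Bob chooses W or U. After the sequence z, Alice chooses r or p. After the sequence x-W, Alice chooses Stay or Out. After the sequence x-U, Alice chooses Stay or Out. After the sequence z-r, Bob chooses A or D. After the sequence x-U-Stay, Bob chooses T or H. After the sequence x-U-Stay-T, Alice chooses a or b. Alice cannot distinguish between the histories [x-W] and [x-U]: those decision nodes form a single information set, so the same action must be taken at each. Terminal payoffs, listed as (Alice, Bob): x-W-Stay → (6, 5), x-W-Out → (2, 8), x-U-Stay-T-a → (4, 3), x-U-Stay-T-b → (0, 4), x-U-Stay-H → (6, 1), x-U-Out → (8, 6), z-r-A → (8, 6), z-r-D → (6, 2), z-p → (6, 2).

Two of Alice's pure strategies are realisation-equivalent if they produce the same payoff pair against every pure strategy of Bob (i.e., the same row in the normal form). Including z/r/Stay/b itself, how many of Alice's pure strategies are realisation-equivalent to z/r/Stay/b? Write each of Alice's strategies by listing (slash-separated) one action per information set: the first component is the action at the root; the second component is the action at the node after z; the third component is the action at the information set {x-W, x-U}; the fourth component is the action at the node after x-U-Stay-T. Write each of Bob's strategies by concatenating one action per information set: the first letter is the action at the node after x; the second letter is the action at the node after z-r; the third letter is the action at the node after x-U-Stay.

4

Row for z/r/Stay/b (columns WAT, WAH, WDT, WDH, UAT, UAH, UDT, UDH): (8,6) (8,6) (6,2) (6,2) (8,6) (8,6) (6,2) (6,2).
Under z/r/Stay/b, Alice's choice at the information set {x-W, x-U} and at the node after x-U-Stay-T can never be reached regardless of what Bob does, so varying those choices leaves every outcome unchanged.
Holding the reachable choices fixed and varying the unreachable ones freely already gives 2 × 2 = 4 equivalent strategies.
No other strategy reproduces this row, so those 4 are the full class: z/r/Stay/a, z/r/Stay/b, z/r/Out/a, z/r/Out/b.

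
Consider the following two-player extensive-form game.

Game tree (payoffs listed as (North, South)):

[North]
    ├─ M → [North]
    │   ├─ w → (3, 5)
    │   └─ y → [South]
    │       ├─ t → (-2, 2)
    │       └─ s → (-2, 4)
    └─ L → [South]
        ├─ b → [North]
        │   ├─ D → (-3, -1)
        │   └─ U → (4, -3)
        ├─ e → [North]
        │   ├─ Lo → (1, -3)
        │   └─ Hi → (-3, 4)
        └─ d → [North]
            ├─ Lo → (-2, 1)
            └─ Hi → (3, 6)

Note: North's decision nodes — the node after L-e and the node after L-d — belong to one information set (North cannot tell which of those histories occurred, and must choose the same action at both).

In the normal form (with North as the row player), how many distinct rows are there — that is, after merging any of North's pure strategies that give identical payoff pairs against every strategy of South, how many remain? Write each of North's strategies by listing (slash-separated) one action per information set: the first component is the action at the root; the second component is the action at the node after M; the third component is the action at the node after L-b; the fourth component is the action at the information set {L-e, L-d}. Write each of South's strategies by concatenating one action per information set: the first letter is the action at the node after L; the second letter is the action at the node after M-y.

North has 16 pure strategies: M/w/D/Lo, M/w/D/Hi, M/w/U/Lo, M/w/U/Hi, M/y/D/Lo, M/y/D/Hi, M/y/U/Lo, M/y/U/Hi, L/w/D/Lo, L/w/D/Hi, L/w/U/Lo, L/w/U/Hi, L/y/D/Lo, L/y/D/Hi, L/y/U/Lo, L/y/U/Hi. Columns: bt, bs, et, es, dt, ds.
{M/w/D/Lo, M/w/D/Hi, M/w/U/Lo, M/w/U/Hi} → row (3,5) (3,5) (3,5) (3,5) (3,5) (3,5)
{M/y/D/Lo, M/y/D/Hi, M/y/U/Lo, M/y/U/Hi} → row (-2,2) (-2,4) (-2,2) (-2,4) (-2,2) (-2,4)
{L/w/D/Lo, L/y/D/Lo} → row (-3,-1) (-3,-1) (1,-3) (1,-3) (-2,1) (-2,1)
{L/w/D/Hi, L/y/D/Hi} → row (-3,-1) (-3,-1) (-3,4) (-3,4) (3,6) (3,6)
{L/w/U/Lo, L/y/U/Lo} → row (4,-3) (4,-3) (1,-3) (1,-3) (-2,1) (-2,1)
{L/w/U/Hi, L/y/U/Hi} → row (4,-3) (4,-3) (-3,4) (-3,4) (3,6) (3,6)
That's 6 distinct rows out of 16 strategies.

6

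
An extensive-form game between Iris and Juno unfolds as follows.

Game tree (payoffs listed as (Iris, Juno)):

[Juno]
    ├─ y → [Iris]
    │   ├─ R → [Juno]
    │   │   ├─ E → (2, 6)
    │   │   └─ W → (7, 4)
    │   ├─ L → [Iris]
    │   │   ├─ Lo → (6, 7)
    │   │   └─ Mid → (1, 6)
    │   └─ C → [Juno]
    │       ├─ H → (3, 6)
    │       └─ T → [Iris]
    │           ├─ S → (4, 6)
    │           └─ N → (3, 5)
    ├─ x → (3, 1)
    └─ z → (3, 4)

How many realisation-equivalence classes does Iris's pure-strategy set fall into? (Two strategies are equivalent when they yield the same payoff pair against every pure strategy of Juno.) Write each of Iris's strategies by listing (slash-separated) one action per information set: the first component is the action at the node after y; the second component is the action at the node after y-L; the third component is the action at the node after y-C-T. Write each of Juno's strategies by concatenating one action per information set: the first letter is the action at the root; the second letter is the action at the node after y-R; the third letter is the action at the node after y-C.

5

Iris has 12 pure strategies: R/Lo/S, R/Lo/N, R/Mid/S, R/Mid/N, L/Lo/S, L/Lo/N, L/Mid/S, L/Mid/N, C/Lo/S, C/Lo/N, C/Mid/S, C/Mid/N. Columns: yEH, yET, yWH, yWT, xEH, xET, xWH, xWT, zEH, zET, zWH, zWT.
{R/Lo/S, R/Lo/N, R/Mid/S, R/Mid/N} → row (2,6) (2,6) (7,4) (7,4) (3,1) (3,1) (3,1) (3,1) (3,4) (3,4) (3,4) (3,4)
{L/Lo/S, L/Lo/N} → row (6,7) (6,7) (6,7) (6,7) (3,1) (3,1) (3,1) (3,1) (3,4) (3,4) (3,4) (3,4)
{L/Mid/S, L/Mid/N} → row (1,6) (1,6) (1,6) (1,6) (3,1) (3,1) (3,1) (3,1) (3,4) (3,4) (3,4) (3,4)
{C/Lo/S, C/Mid/S} → row (3,6) (4,6) (3,6) (4,6) (3,1) (3,1) (3,1) (3,1) (3,4) (3,4) (3,4) (3,4)
{C/Lo/N, C/Mid/N} → row (3,6) (3,5) (3,6) (3,5) (3,1) (3,1) (3,1) (3,1) (3,4) (3,4) (3,4) (3,4)
That's 5 distinct rows out of 12 strategies.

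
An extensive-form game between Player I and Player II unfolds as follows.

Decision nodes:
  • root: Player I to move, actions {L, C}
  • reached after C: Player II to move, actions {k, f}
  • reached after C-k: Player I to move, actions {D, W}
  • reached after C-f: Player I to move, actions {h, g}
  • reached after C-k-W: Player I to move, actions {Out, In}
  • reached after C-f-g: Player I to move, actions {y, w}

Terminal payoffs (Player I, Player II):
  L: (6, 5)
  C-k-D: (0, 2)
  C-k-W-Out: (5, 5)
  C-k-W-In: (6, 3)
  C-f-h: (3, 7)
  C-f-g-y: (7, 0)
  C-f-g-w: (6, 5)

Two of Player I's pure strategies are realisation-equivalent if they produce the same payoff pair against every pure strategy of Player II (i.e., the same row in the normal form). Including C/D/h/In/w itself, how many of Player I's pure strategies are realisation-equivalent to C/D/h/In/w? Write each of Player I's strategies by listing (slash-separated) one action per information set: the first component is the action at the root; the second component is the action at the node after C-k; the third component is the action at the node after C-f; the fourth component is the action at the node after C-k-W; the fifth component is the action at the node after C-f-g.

4

Row for C/D/h/In/w (columns k, f): (0,2) (3,7).
Under C/D/h/In/w, Player I's choice at the node after C-k-W and at the node after C-f-g can never be reached regardless of what Player II does, so varying those choices leaves every outcome unchanged.
Holding the reachable choices fixed and varying the unreachable ones freely already gives 2 × 2 = 4 equivalent strategies.
No other strategy reproduces this row, so those 4 are the full class: C/D/h/Out/y, C/D/h/Out/w, C/D/h/In/y, C/D/h/In/w.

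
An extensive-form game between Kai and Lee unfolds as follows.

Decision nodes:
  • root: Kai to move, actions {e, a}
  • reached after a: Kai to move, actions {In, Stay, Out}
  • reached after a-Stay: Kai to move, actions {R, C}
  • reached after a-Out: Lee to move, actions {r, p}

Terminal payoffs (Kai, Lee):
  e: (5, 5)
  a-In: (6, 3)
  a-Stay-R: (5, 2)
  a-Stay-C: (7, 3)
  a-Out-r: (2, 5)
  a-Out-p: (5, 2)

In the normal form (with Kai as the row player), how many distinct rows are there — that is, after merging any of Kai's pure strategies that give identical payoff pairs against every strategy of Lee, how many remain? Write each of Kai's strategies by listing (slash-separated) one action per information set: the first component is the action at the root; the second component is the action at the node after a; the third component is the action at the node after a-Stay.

5

Kai has 12 pure strategies: e/In/R, e/In/C, e/Stay/R, e/Stay/C, e/Out/R, e/Out/C, a/In/R, a/In/C, a/Stay/R, a/Stay/C, a/Out/R, a/Out/C. Columns: r, p.
{e/In/R, e/In/C, e/Stay/R, e/Stay/C, e/Out/R, e/Out/C} → row (5,5) (5,5)
{a/In/R, a/In/C} → row (6,3) (6,3)
{a/Stay/R} → row (5,2) (5,2)
{a/Stay/C} → row (7,3) (7,3)
{a/Out/R, a/Out/C} → row (2,5) (5,2)
That's 5 distinct rows out of 12 strategies.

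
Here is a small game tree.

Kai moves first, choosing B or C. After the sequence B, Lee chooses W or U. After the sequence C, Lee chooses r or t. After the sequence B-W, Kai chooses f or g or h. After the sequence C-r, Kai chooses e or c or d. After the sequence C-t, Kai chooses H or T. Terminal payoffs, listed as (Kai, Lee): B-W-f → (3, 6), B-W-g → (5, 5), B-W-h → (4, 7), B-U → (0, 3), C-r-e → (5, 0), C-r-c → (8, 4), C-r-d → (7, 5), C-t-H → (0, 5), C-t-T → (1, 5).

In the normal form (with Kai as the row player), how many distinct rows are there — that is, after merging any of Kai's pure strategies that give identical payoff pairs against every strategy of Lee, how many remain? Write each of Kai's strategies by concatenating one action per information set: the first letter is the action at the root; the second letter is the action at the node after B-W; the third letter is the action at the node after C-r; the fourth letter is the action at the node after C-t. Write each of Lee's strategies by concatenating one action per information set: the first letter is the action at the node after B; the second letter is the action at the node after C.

Kai has 36 pure strategies: BfeH, BfeT, BfcH, BfcT, BfdH, BfdT, BgeH, BgeT, BgcH, BgcT, BgdH, BgdT, BheH, BheT, BhcH, BhcT, BhdH, BhdT, CfeH, CfeT, CfcH, CfcT, CfdH, CfdT, CgeH, CgeT, CgcH, CgcT, CgdH, CgdT, CheH, CheT, ChcH, ChcT, ChdH, ChdT. Columns: Wr, Wt, Ur, Ut.
{BfeH, BfeT, BfcH, BfcT, BfdH, BfdT} → row (3,6) (3,6) (0,3) (0,3)
{BgeH, BgeT, BgcH, BgcT, BgdH, BgdT} → row (5,5) (5,5) (0,3) (0,3)
{BheH, BheT, BhcH, BhcT, BhdH, BhdT} → row (4,7) (4,7) (0,3) (0,3)
{CfeH, CgeH, CheH} → row (5,0) (0,5) (5,0) (0,5)
{CfeT, CgeT, CheT} → row (5,0) (1,5) (5,0) (1,5)
{CfcH, CgcH, ChcH} → row (8,4) (0,5) (8,4) (0,5)
{CfcT, CgcT, ChcT} → row (8,4) (1,5) (8,4) (1,5)
{CfdH, CgdH, ChdH} → row (7,5) (0,5) (7,5) (0,5)
{CfdT, CgdT, ChdT} → row (7,5) (1,5) (7,5) (1,5)
That's 9 distinct rows out of 36 strategies.

9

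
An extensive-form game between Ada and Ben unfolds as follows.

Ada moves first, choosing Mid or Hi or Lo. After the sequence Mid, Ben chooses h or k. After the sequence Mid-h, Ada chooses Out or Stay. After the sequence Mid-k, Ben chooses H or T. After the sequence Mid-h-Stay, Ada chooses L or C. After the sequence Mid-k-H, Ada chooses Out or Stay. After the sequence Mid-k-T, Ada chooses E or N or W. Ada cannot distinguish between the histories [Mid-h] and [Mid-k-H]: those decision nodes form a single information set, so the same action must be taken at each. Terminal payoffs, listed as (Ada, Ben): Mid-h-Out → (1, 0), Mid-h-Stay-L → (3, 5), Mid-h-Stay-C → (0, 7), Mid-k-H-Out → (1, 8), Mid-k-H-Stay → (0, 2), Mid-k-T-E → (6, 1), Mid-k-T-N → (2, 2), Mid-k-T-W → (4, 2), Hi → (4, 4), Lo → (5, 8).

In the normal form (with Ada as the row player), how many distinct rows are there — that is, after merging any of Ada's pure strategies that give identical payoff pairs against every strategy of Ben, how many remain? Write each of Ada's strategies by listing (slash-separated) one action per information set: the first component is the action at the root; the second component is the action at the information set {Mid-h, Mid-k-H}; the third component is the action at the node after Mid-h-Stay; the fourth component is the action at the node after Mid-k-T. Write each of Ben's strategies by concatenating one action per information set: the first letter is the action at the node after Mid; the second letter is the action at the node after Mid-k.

Ada has 36 pure strategies: Mid/Out/L/E, Mid/Out/L/N, Mid/Out/L/W, Mid/Out/C/E, Mid/Out/C/N, Mid/Out/C/W, Mid/Stay/L/E, Mid/Stay/L/N, Mid/Stay/L/W, Mid/Stay/C/E, Mid/Stay/C/N, Mid/Stay/C/W, Hi/Out/L/E, Hi/Out/L/N, Hi/Out/L/W, Hi/Out/C/E, Hi/Out/C/N, Hi/Out/C/W, Hi/Stay/L/E, Hi/Stay/L/N, Hi/Stay/L/W, Hi/Stay/C/E, Hi/Stay/C/N, Hi/Stay/C/W, Lo/Out/L/E, Lo/Out/L/N, Lo/Out/L/W, Lo/Out/C/E, Lo/Out/C/N, Lo/Out/C/W, Lo/Stay/L/E, Lo/Stay/L/N, Lo/Stay/L/W, Lo/Stay/C/E, Lo/Stay/C/N, Lo/Stay/C/W. Columns: hH, hT, kH, kT.
{Mid/Out/L/E, Mid/Out/C/E} → row (1,0) (1,0) (1,8) (6,1)
{Mid/Out/L/N, Mid/Out/C/N} → row (1,0) (1,0) (1,8) (2,2)
{Mid/Out/L/W, Mid/Out/C/W} → row (1,0) (1,0) (1,8) (4,2)
{Mid/Stay/L/E} → row (3,5) (3,5) (0,2) (6,1)
{Mid/Stay/L/N} → row (3,5) (3,5) (0,2) (2,2)
{Mid/Stay/L/W} → row (3,5) (3,5) (0,2) (4,2)
{Mid/Stay/C/E} → row (0,7) (0,7) (0,2) (6,1)
{Mid/Stay/C/N} → row (0,7) (0,7) (0,2) (2,2)
{Mid/Stay/C/W} → row (0,7) (0,7) (0,2) (4,2)
{Hi/Out/L/E, Hi/Out/L/N, Hi/Out/L/W, Hi/Out/C/E, Hi/Out/C/N, Hi/Out/C/W, Hi/Stay/L/E, Hi/Stay/L/N, Hi/Stay/L/W, Hi/Stay/C/E, Hi/Stay/C/N, Hi/Stay/C/W} → row (4,4) (4,4) (4,4) (4,4)
{Lo/Out/L/E, Lo/Out/L/N, Lo/Out/L/W, Lo/Out/C/E, Lo/Out/C/N, Lo/Out/C/W, Lo/Stay/L/E, Lo/Stay/L/N, Lo/Stay/L/W, Lo/Stay/C/E, Lo/Stay/C/N, Lo/Stay/C/W} → row (5,8) (5,8) (5,8) (5,8)
That's 11 distinct rows out of 36 strategies.

11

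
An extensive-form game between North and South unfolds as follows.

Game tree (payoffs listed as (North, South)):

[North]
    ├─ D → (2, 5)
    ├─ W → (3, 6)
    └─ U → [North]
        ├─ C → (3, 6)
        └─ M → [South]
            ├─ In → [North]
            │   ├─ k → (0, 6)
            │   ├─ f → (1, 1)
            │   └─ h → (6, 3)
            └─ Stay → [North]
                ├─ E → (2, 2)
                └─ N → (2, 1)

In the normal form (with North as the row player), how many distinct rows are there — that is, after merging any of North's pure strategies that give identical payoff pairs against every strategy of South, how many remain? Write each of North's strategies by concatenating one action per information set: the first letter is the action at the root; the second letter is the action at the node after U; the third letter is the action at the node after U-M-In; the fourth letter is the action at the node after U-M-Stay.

North has 36 pure strategies: DCkE, DCkN, DCfE, DCfN, DChE, DChN, DMkE, DMkN, DMfE, DMfN, DMhE, DMhN, WCkE, WCkN, WCfE, WCfN, WChE, WChN, WMkE, WMkN, WMfE, WMfN, WMhE, WMhN, UCkE, UCkN, UCfE, UCfN, UChE, UChN, UMkE, UMkN, UMfE, UMfN, UMhE, UMhN. Columns: In, Stay.
{DCkE, DCkN, DCfE, DCfN, DChE, DChN, DMkE, DMkN, DMfE, DMfN, DMhE, DMhN} → row (2,5) (2,5)
{WCkE, WCkN, WCfE, WCfN, WChE, WChN, WMkE, WMkN, WMfE, WMfN, WMhE, WMhN, UCkE, UCkN, UCfE, UCfN, UChE, UChN} → row (3,6) (3,6)
{UMkE} → row (0,6) (2,2)
{UMkN} → row (0,6) (2,1)
{UMfE} → row (1,1) (2,2)
{UMfN} → row (1,1) (2,1)
{UMhE} → row (6,3) (2,2)
{UMhN} → row (6,3) (2,1)
That's 8 distinct rows out of 36 strategies.

8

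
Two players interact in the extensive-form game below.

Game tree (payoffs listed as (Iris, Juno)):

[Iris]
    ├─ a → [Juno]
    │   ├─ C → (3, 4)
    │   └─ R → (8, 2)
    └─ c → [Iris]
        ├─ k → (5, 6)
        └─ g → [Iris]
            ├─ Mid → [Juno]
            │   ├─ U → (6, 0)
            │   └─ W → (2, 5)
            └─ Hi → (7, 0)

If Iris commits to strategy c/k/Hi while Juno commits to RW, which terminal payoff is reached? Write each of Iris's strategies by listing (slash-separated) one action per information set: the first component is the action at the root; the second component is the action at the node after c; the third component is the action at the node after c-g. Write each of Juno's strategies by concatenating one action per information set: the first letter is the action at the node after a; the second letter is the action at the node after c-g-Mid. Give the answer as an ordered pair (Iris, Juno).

(5, 6)

Trace the play path from the root:
  Iris plays c
  Iris plays k at [c]
→ terminal payoff (5, 6).
(Iris's choice at the node after c-g is never reached on this path, so it doesn't affect the outcome.)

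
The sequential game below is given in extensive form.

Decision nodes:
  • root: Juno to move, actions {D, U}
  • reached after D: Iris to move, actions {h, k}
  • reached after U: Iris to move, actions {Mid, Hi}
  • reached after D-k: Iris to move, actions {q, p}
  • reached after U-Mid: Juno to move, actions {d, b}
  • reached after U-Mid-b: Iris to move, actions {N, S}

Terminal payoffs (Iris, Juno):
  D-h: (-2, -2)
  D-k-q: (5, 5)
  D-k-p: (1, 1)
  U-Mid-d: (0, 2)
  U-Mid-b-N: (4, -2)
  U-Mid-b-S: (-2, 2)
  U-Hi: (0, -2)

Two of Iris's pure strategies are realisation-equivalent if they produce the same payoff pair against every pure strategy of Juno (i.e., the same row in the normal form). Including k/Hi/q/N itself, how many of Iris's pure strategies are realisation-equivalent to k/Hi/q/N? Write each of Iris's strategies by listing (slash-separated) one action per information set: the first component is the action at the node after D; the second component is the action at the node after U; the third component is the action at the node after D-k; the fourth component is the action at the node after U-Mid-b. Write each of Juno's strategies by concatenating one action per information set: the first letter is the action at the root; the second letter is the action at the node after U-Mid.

Row for k/Hi/q/N (columns Dd, Db, Ud, Ub): (5,5) (5,5) (0,-2) (0,-2).
Under k/Hi/q/N, Iris's choice at the node after U-Mid-b can never be reached regardless of what Juno does, so varying those choices leaves every outcome unchanged.
Holding the reachable choices fixed and varying the unreachable one freely already gives 2 equivalent strategies.
No other strategy reproduces this row, so those 2 are the full class: k/Hi/q/N, k/Hi/q/S.

2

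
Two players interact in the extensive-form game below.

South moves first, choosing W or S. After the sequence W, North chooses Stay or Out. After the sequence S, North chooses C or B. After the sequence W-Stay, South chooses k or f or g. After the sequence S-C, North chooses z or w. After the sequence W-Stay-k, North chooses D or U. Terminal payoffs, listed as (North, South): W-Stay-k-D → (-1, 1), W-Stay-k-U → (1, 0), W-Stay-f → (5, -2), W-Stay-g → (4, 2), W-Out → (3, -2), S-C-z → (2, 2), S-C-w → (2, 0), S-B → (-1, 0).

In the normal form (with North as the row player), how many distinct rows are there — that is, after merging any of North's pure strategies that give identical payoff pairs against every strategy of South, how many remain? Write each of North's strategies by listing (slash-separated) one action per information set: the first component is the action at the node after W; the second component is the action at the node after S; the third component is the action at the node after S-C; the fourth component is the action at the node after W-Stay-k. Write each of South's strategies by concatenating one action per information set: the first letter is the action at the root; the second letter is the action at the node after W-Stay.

9

North has 16 pure strategies: Stay/C/z/D, Stay/C/z/U, Stay/C/w/D, Stay/C/w/U, Stay/B/z/D, Stay/B/z/U, Stay/B/w/D, Stay/B/w/U, Out/C/z/D, Out/C/z/U, Out/C/w/D, Out/C/w/U, Out/B/z/D, Out/B/z/U, Out/B/w/D, Out/B/w/U. Columns: Wk, Wf, Wg, Sk, Sf, Sg.
{Stay/C/z/D} → row (-1,1) (5,-2) (4,2) (2,2) (2,2) (2,2)
{Stay/C/z/U} → row (1,0) (5,-2) (4,2) (2,2) (2,2) (2,2)
{Stay/C/w/D} → row (-1,1) (5,-2) (4,2) (2,0) (2,0) (2,0)
{Stay/C/w/U} → row (1,0) (5,-2) (4,2) (2,0) (2,0) (2,0)
{Stay/B/z/D, Stay/B/w/D} → row (-1,1) (5,-2) (4,2) (-1,0) (-1,0) (-1,0)
{Stay/B/z/U, Stay/B/w/U} → row (1,0) (5,-2) (4,2) (-1,0) (-1,0) (-1,0)
{Out/C/z/D, Out/C/z/U} → row (3,-2) (3,-2) (3,-2) (2,2) (2,2) (2,2)
{Out/C/w/D, Out/C/w/U} → row (3,-2) (3,-2) (3,-2) (2,0) (2,0) (2,0)
{Out/B/z/D, Out/B/z/U, Out/B/w/D, Out/B/w/U} → row (3,-2) (3,-2) (3,-2) (-1,0) (-1,0) (-1,0)
That's 9 distinct rows out of 16 strategies.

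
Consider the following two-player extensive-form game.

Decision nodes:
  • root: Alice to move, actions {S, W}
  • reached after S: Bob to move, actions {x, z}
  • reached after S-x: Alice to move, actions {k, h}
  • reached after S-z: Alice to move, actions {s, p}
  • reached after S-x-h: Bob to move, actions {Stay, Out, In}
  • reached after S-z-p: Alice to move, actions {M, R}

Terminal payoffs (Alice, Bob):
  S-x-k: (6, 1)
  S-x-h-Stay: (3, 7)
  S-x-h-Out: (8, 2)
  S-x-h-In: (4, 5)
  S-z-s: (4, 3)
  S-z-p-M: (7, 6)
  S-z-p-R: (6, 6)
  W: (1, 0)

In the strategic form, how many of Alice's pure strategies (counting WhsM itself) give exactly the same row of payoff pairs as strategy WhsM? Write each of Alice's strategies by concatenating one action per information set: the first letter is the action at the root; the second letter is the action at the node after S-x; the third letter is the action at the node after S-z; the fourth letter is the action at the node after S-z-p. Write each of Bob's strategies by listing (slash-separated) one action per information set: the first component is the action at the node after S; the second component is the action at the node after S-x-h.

Row for WhsM (columns x/Stay, x/Out, x/In, z/Stay, z/Out, z/In): (1,0) (1,0) (1,0) (1,0) (1,0) (1,0).
Under WhsM, Alice's choice at the node after S-x and at the node after S-z and at the node after S-z-p can never be reached regardless of what Bob does, so varying those choices leaves every outcome unchanged.
Holding the reachable choices fixed and varying the unreachable ones freely already gives 2 × 2 × 2 = 8 equivalent strategies.
No other strategy reproduces this row, so those 8 are the full class: WksM, WksR, WkpM, WkpR, WhsM, WhsR, WhpM, WhpR.

8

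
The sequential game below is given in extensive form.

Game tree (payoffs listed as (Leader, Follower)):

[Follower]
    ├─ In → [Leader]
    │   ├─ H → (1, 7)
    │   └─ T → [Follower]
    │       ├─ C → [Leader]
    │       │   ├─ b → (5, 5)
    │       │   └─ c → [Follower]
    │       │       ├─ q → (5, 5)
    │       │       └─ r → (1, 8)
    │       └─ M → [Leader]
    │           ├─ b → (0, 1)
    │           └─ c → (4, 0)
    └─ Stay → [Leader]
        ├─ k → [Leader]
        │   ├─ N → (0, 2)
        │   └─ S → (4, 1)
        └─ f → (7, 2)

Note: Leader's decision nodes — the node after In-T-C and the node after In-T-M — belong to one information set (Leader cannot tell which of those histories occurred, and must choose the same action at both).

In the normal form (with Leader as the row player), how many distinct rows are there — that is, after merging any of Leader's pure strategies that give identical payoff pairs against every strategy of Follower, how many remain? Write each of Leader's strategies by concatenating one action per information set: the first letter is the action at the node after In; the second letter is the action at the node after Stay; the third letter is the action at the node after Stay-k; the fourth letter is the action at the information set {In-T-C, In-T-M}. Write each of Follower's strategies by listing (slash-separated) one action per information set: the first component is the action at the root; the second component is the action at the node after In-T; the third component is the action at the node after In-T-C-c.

9

Leader has 16 pure strategies: HkNb, HkNc, HkSb, HkSc, HfNb, HfNc, HfSb, HfSc, TkNb, TkNc, TkSb, TkSc, TfNb, TfNc, TfSb, TfSc. Columns: In/C/q, In/C/r, In/M/q, In/M/r, Stay/C/q, Stay/C/r, Stay/M/q, Stay/M/r.
{HkNb, HkNc} → row (1,7) (1,7) (1,7) (1,7) (0,2) (0,2) (0,2) (0,2)
{HkSb, HkSc} → row (1,7) (1,7) (1,7) (1,7) (4,1) (4,1) (4,1) (4,1)
{HfNb, HfNc, HfSb, HfSc} → row (1,7) (1,7) (1,7) (1,7) (7,2) (7,2) (7,2) (7,2)
{TkNb} → row (5,5) (5,5) (0,1) (0,1) (0,2) (0,2) (0,2) (0,2)
{TkNc} → row (5,5) (1,8) (4,0) (4,0) (0,2) (0,2) (0,2) (0,2)
{TkSb} → row (5,5) (5,5) (0,1) (0,1) (4,1) (4,1) (4,1) (4,1)
{TkSc} → row (5,5) (1,8) (4,0) (4,0) (4,1) (4,1) (4,1) (4,1)
{TfNb, TfSb} → row (5,5) (5,5) (0,1) (0,1) (7,2) (7,2) (7,2) (7,2)
{TfNc, TfSc} → row (5,5) (1,8) (4,0) (4,0) (7,2) (7,2) (7,2) (7,2)
That's 9 distinct rows out of 16 strategies.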